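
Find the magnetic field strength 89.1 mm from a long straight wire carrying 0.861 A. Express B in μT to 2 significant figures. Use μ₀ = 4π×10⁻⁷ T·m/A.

For an infinitely long straight wire, B = μ₀I/(2πd).
B = (4π×10⁻⁷ × 0.861) / (2π × 0.0891) = 1.93×10⁻⁶ T.

B ≈ 1.9 μT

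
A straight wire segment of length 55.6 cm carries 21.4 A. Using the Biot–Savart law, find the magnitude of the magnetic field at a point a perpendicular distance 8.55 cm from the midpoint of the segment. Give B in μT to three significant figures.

For a finite straight segment, B = (μ₀I/4πd)(sinθ₁ + sinθ₂), where θ₁, θ₂ are the angles from the perpendicular to each end.
The perpendicular from the point meets the wire at its midpoint, so each end is L/2 = 0.278 m away along the wire.
sinθ₁ = 0.278/√(0.278²+0.0855²) = 0.9558; sinθ₂ = 0.278/√(0.278²+0.0855²) = 0.9558.
B = (4π×10⁻⁷ × 21.4) / (4π × 0.0855) × (0.9558 + 0.9558) = 4.78×10⁻⁵ T.

B ≈ 47.8 μT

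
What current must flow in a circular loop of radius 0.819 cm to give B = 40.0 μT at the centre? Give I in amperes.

I ≈ 0.521 A

At the centre of a circular loop B = μ₀I/(2R), so I = 2RB/μ₀.
With R = 0.00819 m, I = 2 × 0.00819 × 4.00×10⁻⁵ / (4π×10⁻⁷) = 0.521 A.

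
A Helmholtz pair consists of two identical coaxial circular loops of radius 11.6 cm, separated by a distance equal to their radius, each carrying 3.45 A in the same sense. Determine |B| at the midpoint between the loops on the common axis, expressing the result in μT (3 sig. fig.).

B ≈ 26.7 μT

Each loop contributes B = μ₀IR²/[2(R²+z²)^(3/2)] on the axis, with z measured from that loop.
Loop 1 (z = 0.058 m): B₁ = 1.34×10⁻⁵ T. Loop 2 (z = 0.058 m): B₂ = 1.34×10⁻⁵ T.
The fields add: B = B₁ + B₂ = 2.67×10⁻⁵ T.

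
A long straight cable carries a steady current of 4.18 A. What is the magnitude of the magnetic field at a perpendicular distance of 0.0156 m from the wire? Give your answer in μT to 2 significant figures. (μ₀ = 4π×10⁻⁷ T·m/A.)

B ≈ 54 μT

For an infinitely long straight wire, B = μ₀I/(2πd).
B = (4π×10⁻⁷ × 4.18) / (2π × 0.0156) = 5.36×10⁻⁵ T.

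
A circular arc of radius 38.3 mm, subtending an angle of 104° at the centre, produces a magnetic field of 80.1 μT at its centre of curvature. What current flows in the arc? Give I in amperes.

I ≈ 16.9 A

For a circular arc, B = μ₀Iφ/(4πR) with φ in radians; here φ = 1.815 rad.
So I = 4πRB/(μ₀φ) = 4π × 0.0383 × 8.01×10⁻⁵ / (4π×10⁻⁷ × 1.815) = 16.9 A.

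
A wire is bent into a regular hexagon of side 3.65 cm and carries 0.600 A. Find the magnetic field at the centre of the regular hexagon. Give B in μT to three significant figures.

B ≈ 11.4 μT

Each side is a finite straight segment at perpendicular distance d = a/(2 tan(π/6)) = 0.03161 m from the centre, with end-angles ±π/6.
One side contributes B₁ = (μ₀I/4πd)·2 sin(π/6) = 1.90×10⁻⁶ T.
All 6 sides add in the same direction: B = 6 × 1.90×10⁻⁶ = 1.14×10⁻⁵ T.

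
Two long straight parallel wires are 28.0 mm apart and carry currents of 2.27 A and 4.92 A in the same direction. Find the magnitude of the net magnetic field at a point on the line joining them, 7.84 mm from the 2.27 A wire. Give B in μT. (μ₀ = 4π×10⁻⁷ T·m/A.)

Each long wire gives B = μ₀I/(2πd). Distances are d₁ = 0.00784 m and d₂ = 0.02016 m.
B₁ = 5.79×10⁻⁵ T, B₂ = 4.88×10⁻⁵ T.
Between parallel currents the two contributions point in opposite directions, so they subtract. B = |B₁ − B₂| = |5.79×10⁻⁵ − 4.88×10⁻⁵| = 9.10×10⁻⁶ T.

B ≈ 9.10 μT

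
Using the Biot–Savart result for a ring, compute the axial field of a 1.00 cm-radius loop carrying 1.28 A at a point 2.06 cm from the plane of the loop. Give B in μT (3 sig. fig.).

B ≈ 6.70 μT

On the axis of a circular loop, B = μ₀IR² / [2(R²+z²)^(3/2)].
R² + z² = (0.01)² + (0.0206)² = 0.0005244 m², and (R²+z²)^(3/2) = 1.20×10⁻⁵ m³.
B = (4π×10⁻⁷ × 1.28 × 0.0001) / (2 × 1.20×10⁻⁵) = 6.70×10⁻⁶ T.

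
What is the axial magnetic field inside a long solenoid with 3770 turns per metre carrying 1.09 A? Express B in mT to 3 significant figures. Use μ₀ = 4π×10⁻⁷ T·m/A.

Inside a long solenoid, B = μ₀nI with n = 3770 turns/m.
B = 4π×10⁻⁷ × 3770 × 1.09 = 5.16×10⁻³ T.

B ≈ 5.16 mT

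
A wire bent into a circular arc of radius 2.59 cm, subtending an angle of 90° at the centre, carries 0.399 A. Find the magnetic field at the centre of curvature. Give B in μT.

B ≈ 2.42 μT

The Biot–Savart field of a circular arc at its centre is B = μ₀Iφ/(4πR), with φ = 1.571 rad.
B = (4π×10⁻⁷ × 0.399 × 1.571) / (4π × 0.0259) = 2.42×10⁻⁶ T.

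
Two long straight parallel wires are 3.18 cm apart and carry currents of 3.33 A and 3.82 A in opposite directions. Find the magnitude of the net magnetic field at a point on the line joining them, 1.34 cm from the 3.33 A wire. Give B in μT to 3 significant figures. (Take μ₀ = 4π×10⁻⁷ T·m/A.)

Each long wire gives B = μ₀I/(2πd). Distances are d₁ = 0.0134 m and d₂ = 0.0184 m.
B₁ = 4.97×10⁻⁵ T, B₂ = 4.15×10⁻⁵ T.
Between antiparallel currents both contributions point the same way, so they add. B = B₁ + B₂ = 4.97×10⁻⁵ + 4.15×10⁻⁵ = 9.12×10⁻⁵ T.

B ≈ 91.2 μT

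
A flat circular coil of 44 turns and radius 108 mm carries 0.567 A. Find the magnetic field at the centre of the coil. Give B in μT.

B ≈ 145 μT

For an N-turn flat coil, B = Nμ₀I/(2R) with R = 0.108 m.
B = 44 × 3.30×10⁻⁶ T = 1.45×10⁻⁴ T.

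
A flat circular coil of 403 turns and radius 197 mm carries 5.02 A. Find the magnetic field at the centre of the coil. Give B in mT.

For an N-turn flat coil, B = Nμ₀I/(2R) with R = 0.197 m.
B = 403 × 1.60×10⁻⁵ T = 6.45×10⁻³ T.

B ≈ 6.45 mT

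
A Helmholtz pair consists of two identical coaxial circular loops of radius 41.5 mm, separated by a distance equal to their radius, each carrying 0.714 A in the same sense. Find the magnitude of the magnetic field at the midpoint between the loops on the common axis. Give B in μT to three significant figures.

Each loop contributes B = μ₀IR²/[2(R²+z²)^(3/2)] on the axis, with z measured from that loop.
Loop 1 (z = 0.02075 m): B₁ = 7.74×10⁻⁶ T. Loop 2 (z = 0.02075 m): B₂ = 7.74×10⁻⁶ T.
The fields add: B = B₁ + B₂ = 1.55×10⁻⁵ T.

B ≈ 15.5 μT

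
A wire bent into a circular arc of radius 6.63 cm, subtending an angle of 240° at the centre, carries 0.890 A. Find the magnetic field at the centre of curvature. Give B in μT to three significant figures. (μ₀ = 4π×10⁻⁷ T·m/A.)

B ≈ 5.62 μT

The Biot–Savart field of a circular arc at its centre is B = μ₀Iφ/(4πR), with φ = 4.189 rad.
B = (4π×10⁻⁷ × 0.890 × 4.189) / (4π × 0.0663) = 5.62×10⁻⁶ T.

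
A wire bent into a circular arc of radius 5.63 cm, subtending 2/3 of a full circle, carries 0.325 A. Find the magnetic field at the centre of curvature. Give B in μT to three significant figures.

B ≈ 2.42 μT

The Biot–Savart field of a circular arc at its centre is B = μ₀Iφ/(4πR), with φ = 4.189 rad.
B = (4π×10⁻⁷ × 0.325 × 4.189) / (4π × 0.0563) = 2.42×10⁻⁶ T.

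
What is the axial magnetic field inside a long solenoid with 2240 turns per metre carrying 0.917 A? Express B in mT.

B ≈ 2.58 mT

Inside a long solenoid, B = μ₀nI with n = 2240 turns/m.
B = 4π×10⁻⁷ × 2240 × 0.917 = 2.58×10⁻³ T.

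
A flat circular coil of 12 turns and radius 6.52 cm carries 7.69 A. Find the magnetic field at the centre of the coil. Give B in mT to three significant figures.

For an N-turn flat coil, B = Nμ₀I/(2R) with R = 0.0652 m.
B = 12 × 7.41×10⁻⁵ T = 8.89×10⁻⁴ T.

B ≈ 0.889 mT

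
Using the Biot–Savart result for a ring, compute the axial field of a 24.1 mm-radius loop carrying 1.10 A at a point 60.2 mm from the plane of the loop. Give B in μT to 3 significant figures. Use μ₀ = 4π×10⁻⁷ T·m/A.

On the axis of a circular loop, B = μ₀IR² / [2(R²+z²)^(3/2)].
R² + z² = (0.0241)² + (0.0602)² = 0.004205 m², and (R²+z²)^(3/2) = 2.73×10⁻⁴ m³.
B = (4π×10⁻⁷ × 1.10 × 0.0005808) / (2 × 2.73×10⁻⁴) = 1.47×10⁻⁶ T.

B ≈ 1.47 μT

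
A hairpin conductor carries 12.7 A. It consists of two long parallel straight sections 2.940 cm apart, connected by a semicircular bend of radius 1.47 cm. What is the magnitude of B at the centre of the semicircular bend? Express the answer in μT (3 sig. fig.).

The semicircular arc contributes B_arc = μ₀I·π/(4πR) = μ₀I/(4R) = 2.71×10⁻⁴ T.
Each semi-infinite lead is at perpendicular distance R = 0.0147 m from the centre, with the perpendicular foot at its near end, so it contributes μ₀I/(4πR); both point the same way, together 1.73×10⁻⁴ T.
Arc and leads all point the same direction: B = 2.71×10⁻⁴ + 1.73×10⁻⁴ = 4.44×10⁻⁴ T.

B ≈ 444 μT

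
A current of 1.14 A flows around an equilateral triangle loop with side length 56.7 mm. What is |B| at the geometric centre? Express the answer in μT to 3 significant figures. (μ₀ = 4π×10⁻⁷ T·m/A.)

Each side is a finite straight segment at perpendicular distance d = a/(2 tan(π/3)) = 0.01637 m from the centre, with end-angles ±π/3.
One side contributes B₁ = (μ₀I/4πd)·2 sin(π/3) = 1.21×10⁻⁵ T.
All 3 sides add in the same direction: B = 3 × 1.21×10⁻⁵ = 3.62×10⁻⁵ T.

B ≈ 36.2 μT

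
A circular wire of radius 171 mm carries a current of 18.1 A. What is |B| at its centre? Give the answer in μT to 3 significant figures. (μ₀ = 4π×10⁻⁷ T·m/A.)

B ≈ 66.5 μT

At the centre of a circular loop the Biot–Savart law gives B = μ₀I/(2R).
B = (4π×10⁻⁷ × 18.1) / (2 × 0.171) = 6.65×10⁻⁵ T.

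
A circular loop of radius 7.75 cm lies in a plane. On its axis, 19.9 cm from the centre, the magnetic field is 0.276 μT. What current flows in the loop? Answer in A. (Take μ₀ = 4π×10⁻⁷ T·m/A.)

On the axis of a loop, B = μ₀IR²/[2(R²+z²)^(3/2)], so I = 2B(R²+z²)^(3/2)/(μ₀R²).
R² + z² = 0.006006 + 0.0396 = 0.04561 m²; raised to 3/2 gives 9.74×10⁻³ m³.
I = 2 × 2.76×10⁻⁷ × 9.74×10⁻³ / (1.26×10⁻⁶ × 0.006006) = 0.712 A.

I ≈ 0.712 A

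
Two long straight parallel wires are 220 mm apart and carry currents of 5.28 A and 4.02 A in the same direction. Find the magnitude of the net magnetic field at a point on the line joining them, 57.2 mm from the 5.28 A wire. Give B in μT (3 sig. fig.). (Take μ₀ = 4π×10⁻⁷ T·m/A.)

Each long wire gives B = μ₀I/(2πd). Distances are d₁ = 0.0572 m and d₂ = 0.1628 m.
B₁ = 1.85×10⁻⁵ T, B₂ = 4.94×10⁻⁶ T.
Between parallel currents the two contributions point in opposite directions, so they subtract. B = |B₁ − B₂| = |1.85×10⁻⁵ − 4.94×10⁻⁶| = 1.35×10⁻⁵ T.

B ≈ 13.5 μT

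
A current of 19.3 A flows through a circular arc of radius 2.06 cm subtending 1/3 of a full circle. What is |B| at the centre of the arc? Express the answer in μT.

B ≈ 196 μT

The Biot–Savart field of a circular arc at its centre is B = μ₀Iφ/(4πR), with φ = 2.094 rad.
B = (4π×10⁻⁷ × 19.3 × 2.094) / (4π × 0.0206) = 1.96×10⁻⁴ T.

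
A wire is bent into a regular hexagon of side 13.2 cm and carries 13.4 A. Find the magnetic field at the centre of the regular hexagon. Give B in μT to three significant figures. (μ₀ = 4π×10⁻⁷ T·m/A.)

Each side is a finite straight segment at perpendicular distance d = a/(2 tan(π/6)) = 0.1143 m from the centre, with end-angles ±π/6.
One side contributes B₁ = (μ₀I/4πd)·2 sin(π/6) = 1.17×10⁻⁵ T.
All 6 sides add in the same direction: B = 6 × 1.17×10⁻⁵ = 7.03×10⁻⁵ T.

B ≈ 70.3 μT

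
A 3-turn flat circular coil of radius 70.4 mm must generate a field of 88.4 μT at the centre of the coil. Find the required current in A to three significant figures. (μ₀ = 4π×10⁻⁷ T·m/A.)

For an N-turn coil, B = Nμ₀I/(2R) with R = 0.0704 m, so I = 2RB/(Nμ₀) = 2 × 0.0704 × 8.84×10⁻⁵ / (3 × 4π×10⁻⁷) = 3.30 A.

I ≈ 3.30 A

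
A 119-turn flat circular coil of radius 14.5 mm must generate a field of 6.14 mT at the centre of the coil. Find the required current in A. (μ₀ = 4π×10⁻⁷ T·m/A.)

I ≈ 1.19 A

For an N-turn coil, B = Nμ₀I/(2R) with R = 0.0145 m, so I = 2RB/(Nμ₀) = 2 × 0.0145 × 6.14×10⁻³ / (119 × 4π×10⁻⁷) = 1.19 A.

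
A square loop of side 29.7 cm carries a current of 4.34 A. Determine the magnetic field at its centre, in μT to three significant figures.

Each side is a finite straight segment at perpendicular distance d = a/(2 tan(π/4)) = 0.1485 m from the centre, with end-angles ±π/4.
One side contributes B₁ = (μ₀I/4πd)·2 sin(π/4) = 4.13×10⁻⁶ T.
All 4 sides add in the same direction: B = 4 × 4.13×10⁻⁶ = 1.65×10⁻⁵ T.

B ≈ 16.5 μT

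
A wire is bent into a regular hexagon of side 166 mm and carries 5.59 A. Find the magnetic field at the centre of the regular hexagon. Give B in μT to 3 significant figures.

Each side is a finite straight segment at perpendicular distance d = a/(2 tan(π/6)) = 0.1438 m from the centre, with end-angles ±π/6.
One side contributes B₁ = (μ₀I/4πd)·2 sin(π/6) = 3.89×10⁻⁶ T.
All 6 sides add in the same direction: B = 6 × 3.89×10⁻⁶ = 2.33×10⁻⁵ T.

B ≈ 23.3 μT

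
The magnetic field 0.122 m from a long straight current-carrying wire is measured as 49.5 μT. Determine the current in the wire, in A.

For a long straight wire B = μ₀I/(2πd), so I = 2πdB/μ₀.
I = 2π × 0.122 × 4.95×10⁻⁵ / (4π×10⁻⁷) = 30.2 A.

I ≈ 30.2 A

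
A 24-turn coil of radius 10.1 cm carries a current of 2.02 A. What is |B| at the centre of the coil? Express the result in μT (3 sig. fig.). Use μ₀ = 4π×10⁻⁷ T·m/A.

For an N-turn flat coil, B = Nμ₀I/(2R) with R = 0.101 m.
B = 24 × 1.26×10⁻⁵ T = 3.02×10⁻⁴ T.

B ≈ 302 μT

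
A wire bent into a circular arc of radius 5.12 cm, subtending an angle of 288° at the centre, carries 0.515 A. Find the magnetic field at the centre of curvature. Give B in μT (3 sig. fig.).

The Biot–Savart field of a circular arc at its centre is B = μ₀Iφ/(4πR), with φ = 5.027 rad.
B = (4π×10⁻⁷ × 0.515 × 5.027) / (4π × 0.0512) = 5.06×10⁻⁶ T.

B ≈ 5.06 μT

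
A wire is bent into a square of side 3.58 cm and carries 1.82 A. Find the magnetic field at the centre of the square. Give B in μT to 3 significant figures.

B ≈ 57.5 μT

Each side is a finite straight segment at perpendicular distance d = a/(2 tan(π/4)) = 0.0179 m from the centre, with end-angles ±π/4.
One side contributes B₁ = (μ₀I/4πd)·2 sin(π/4) = 1.44×10⁻⁵ T.
All 4 sides add in the same direction: B = 4 × 1.44×10⁻⁵ = 5.75×10⁻⁵ T.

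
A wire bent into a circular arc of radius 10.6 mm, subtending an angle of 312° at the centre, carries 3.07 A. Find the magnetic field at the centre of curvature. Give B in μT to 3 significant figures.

B ≈ 158 μT

The Biot–Savart field of a circular arc at its centre is B = μ₀Iφ/(4πR), with φ = 5.445 rad.
B = (4π×10⁻⁷ × 3.07 × 5.445) / (4π × 0.0106) = 1.58×10⁻⁴ T.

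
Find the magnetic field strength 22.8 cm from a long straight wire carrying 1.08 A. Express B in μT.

For an infinitely long straight wire, B = μ₀I/(2πd).
B = (4π×10⁻⁷ × 1.08) / (2π × 0.228) = 9.47×10⁻⁷ T.

B ≈ 0.947 μT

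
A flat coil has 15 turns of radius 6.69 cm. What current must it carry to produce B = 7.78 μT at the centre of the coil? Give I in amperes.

I ≈ 0.0552 A

For an N-turn coil, B = Nμ₀I/(2R) with R = 0.0669 m, so I = 2RB/(Nμ₀) = 2 × 0.0669 × 7.78×10⁻⁶ / (15 × 4π×10⁻⁷) = 5.52×10⁻² A.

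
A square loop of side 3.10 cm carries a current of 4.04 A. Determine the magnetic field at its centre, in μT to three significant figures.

Each side is a finite straight segment at perpendicular distance d = a/(2 tan(π/4)) = 0.0155 m from the centre, with end-angles ±π/4.
One side contributes B₁ = (μ₀I/4πd)·2 sin(π/4) = 3.69×10⁻⁵ T.
All 4 sides add in the same direction: B = 4 × 3.69×10⁻⁵ = 1.47×10⁻⁴ T.

B ≈ 147 μT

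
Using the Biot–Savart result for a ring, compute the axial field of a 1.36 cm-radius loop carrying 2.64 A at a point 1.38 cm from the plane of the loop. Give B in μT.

B ≈ 42.2 μT

On the axis of a circular loop, B = μ₀IR² / [2(R²+z²)^(3/2)].
R² + z² = (0.0136)² + (0.0138)² = 0.0003754 m², and (R²+z²)^(3/2) = 7.27×10⁻⁶ m³.
B = (4π×10⁻⁷ × 2.64 × 0.000185) / (2 × 7.27×10⁻⁶) = 4.22×10⁻⁵ T.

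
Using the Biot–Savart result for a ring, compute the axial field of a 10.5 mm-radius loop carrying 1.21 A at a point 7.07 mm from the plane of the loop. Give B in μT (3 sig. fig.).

On the axis of a circular loop, B = μ₀IR² / [2(R²+z²)^(3/2)].
R² + z² = (0.0105)² + (0.00707)² = 0.0001602 m², and (R²+z²)^(3/2) = 2.03×10⁻⁶ m³.
B = (4π×10⁻⁷ × 1.21 × 0.0001103) / (2 × 2.03×10⁻⁶) = 4.13×10⁻⁵ T.

B ≈ 41.3 μT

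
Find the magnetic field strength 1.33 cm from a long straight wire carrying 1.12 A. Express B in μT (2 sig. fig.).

For an infinitely long straight wire, B = μ₀I/(2πd).
B = (4π×10⁻⁷ × 1.12) / (2π × 0.0133) = 1.68×10⁻⁵ T.

B ≈ 17 μT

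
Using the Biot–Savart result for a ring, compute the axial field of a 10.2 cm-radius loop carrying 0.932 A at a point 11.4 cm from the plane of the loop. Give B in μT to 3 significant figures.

B ≈ 1.70 μT

On the axis of a circular loop, B = μ₀IR² / [2(R²+z²)^(3/2)].
R² + z² = (0.102)² + (0.114)² = 0.0234 m², and (R²+z²)^(3/2) = 3.58×10⁻³ m³.
B = (4π×10⁻⁷ × 0.932 × 0.0104) / (2 × 3.58×10⁻³) = 1.70×10⁻⁶ T.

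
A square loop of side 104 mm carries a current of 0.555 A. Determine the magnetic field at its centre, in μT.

B ≈ 6.04 μT

Each side is a finite straight segment at perpendicular distance d = a/(2 tan(π/4)) = 0.052 m from the centre, with end-angles ±π/4.
One side contributes B₁ = (μ₀I/4πd)·2 sin(π/4) = 1.51×10⁻⁶ T.
All 4 sides add in the same direction: B = 4 × 1.51×10⁻⁶ = 6.04×10⁻⁶ T.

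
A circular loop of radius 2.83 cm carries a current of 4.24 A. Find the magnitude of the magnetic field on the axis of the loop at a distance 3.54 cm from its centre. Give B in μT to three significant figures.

B ≈ 22.9 μT

On the axis of a circular loop, B = μ₀IR² / [2(R²+z²)^(3/2)].
R² + z² = (0.0283)² + (0.0354)² = 0.002054 m², and (R²+z²)^(3/2) = 9.31×10⁻⁵ m³.
B = (4π×10⁻⁷ × 4.24 × 0.0008009) / (2 × 9.31×10⁻⁵) = 2.29×10⁻⁵ T.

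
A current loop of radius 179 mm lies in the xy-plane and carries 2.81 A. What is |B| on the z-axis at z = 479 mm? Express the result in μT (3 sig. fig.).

B ≈ 0.423 μT

On the axis of a circular loop, B = μ₀IR² / [2(R²+z²)^(3/2)].
R² + z² = (0.179)² + (0.479)² = 0.2615 m², and (R²+z²)^(3/2) = 0.134 m³.
B = (4π×10⁻⁷ × 2.81 × 0.03204) / (2 × 0.134) = 4.23×10⁻⁷ T.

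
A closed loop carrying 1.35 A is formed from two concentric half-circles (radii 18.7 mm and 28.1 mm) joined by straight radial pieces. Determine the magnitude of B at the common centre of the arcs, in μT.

B ≈ 7.59 μT

The radial connectors point toward the centre, so dl × r̂ = 0 and they contribute nothing.
Each semicircle gives μ₀I/(4R): inner arc 2.27×10⁻⁵ T, outer arc 1.51×10⁻⁵ T.
The two arcs carry current in opposite angular senses, so their fields oppose: B = |2.27×10⁻⁵ − 1.51×10⁻⁵| = 7.59×10⁻⁶ T.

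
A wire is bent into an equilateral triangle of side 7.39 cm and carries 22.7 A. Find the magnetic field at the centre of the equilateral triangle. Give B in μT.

Each side is a finite straight segment at perpendicular distance d = a/(2 tan(π/3)) = 0.02133 m from the centre, with end-angles ±π/3.
One side contributes B₁ = (μ₀I/4πd)·2 sin(π/3) = 1.84×10⁻⁴ T.
All 3 sides add in the same direction: B = 3 × 1.84×10⁻⁴ = 5.53×10⁻⁴ T.

B ≈ 553 μT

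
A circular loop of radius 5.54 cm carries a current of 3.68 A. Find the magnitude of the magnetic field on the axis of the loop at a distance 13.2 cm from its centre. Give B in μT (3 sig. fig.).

B ≈ 2.42 μT

On the axis of a circular loop, B = μ₀IR² / [2(R²+z²)^(3/2)].
R² + z² = (0.0554)² + (0.132)² = 0.02049 m², and (R²+z²)^(3/2) = 2.93×10⁻³ m³.
B = (4π×10⁻⁷ × 3.68 × 0.003069) / (2 × 2.93×10⁻³) = 2.42×10⁻⁶ T.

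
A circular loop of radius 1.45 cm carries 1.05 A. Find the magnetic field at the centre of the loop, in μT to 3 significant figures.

At the centre of a circular loop the Biot–Savart law gives B = μ₀I/(2R).
B = (4π×10⁻⁷ × 1.05) / (2 × 0.0145) = 4.55×10⁻⁵ T.

B ≈ 45.5 μT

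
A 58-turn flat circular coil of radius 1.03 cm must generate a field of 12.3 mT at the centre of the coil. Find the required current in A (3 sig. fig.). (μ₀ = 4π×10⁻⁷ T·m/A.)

I ≈ 3.48 A

For an N-turn coil, B = Nμ₀I/(2R) with R = 0.0103 m, so I = 2RB/(Nμ₀) = 2 × 0.0103 × 1.23×10⁻² / (58 × 4π×10⁻⁷) = 3.48 A.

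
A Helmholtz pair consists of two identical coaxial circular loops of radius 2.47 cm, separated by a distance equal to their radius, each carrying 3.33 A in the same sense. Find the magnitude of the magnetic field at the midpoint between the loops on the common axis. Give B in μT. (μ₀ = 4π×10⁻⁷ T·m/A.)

B ≈ 121 μT

Each loop contributes B = μ₀IR²/[2(R²+z²)^(3/2)] on the axis, with z measured from that loop.
Loop 1 (z = 0.01235 m): B₁ = 6.06×10⁻⁵ T. Loop 2 (z = 0.01235 m): B₂ = 6.06×10⁻⁵ T.
The fields add: B = B₁ + B₂ = 1.21×10⁻⁴ T.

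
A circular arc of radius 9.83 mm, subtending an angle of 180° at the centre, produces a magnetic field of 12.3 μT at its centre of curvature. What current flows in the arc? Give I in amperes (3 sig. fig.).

I ≈ 0.385 A

For a circular arc, B = μ₀Iφ/(4πR) with φ in radians; here φ = 3.142 rad.
So I = 4πRB/(μ₀φ) = 4π × 0.00983 × 1.23×10⁻⁵ / (4π×10⁻⁷ × 3.142) = 0.385 A.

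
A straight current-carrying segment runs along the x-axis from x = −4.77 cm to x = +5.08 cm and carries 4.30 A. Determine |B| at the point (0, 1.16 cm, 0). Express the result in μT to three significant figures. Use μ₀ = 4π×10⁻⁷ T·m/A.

For a finite straight segment, B = (μ₀I/4πd)(sinθ₁ + sinθ₂), where θ₁, θ₂ are the angles from the perpendicular to each end.
The perpendicular distance is d = 0.0116 m; the end-offsets along the wire are a = 0.0477 m and b = 0.0508 m.
sinθ₁ = 0.0477/√(0.0477²+0.0116²) = 0.9717; sinθ₂ = 0.0508/√(0.0508²+0.0116²) = 0.9749.
B = (4π×10⁻⁷ × 4.30) / (4π × 0.0116) × (0.9717 + 0.9749) = 7.22×10⁻⁵ T.

B ≈ 72.2 μT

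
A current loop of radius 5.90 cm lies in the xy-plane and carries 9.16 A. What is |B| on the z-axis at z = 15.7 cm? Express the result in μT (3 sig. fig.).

On the axis of a circular loop, B = μ₀IR² / [2(R²+z²)^(3/2)].
R² + z² = (0.059)² + (0.157)² = 0.02813 m², and (R²+z²)^(3/2) = 4.72×10⁻³ m³.
B = (4π×10⁻⁷ × 9.16 × 0.003481) / (2 × 4.72×10⁻³) = 4.25×10⁻⁶ T.

B ≈ 4.25 μT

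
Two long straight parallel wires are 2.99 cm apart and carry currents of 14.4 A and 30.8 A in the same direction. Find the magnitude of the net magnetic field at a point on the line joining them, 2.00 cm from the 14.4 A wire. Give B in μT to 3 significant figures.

B ≈ 478 μT

Each long wire gives B = μ₀I/(2πd). Distances are d₁ = 0.02 m and d₂ = 0.0099 m.
B₁ = 1.44×10⁻⁴ T, B₂ = 6.22×10⁻⁴ T.
Between parallel currents the two contributions point in opposite directions, so they subtract. B = |B₁ − B₂| = |1.44×10⁻⁴ − 6.22×10⁻⁴| = 4.78×10⁻⁴ T.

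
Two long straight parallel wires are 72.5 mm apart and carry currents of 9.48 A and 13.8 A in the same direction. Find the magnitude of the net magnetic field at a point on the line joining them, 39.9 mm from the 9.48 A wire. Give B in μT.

Each long wire gives B = μ₀I/(2πd). Distances are d₁ = 0.0399 m and d₂ = 0.0326 m.
B₁ = 4.75×10⁻⁵ T, B₂ = 8.47×10⁻⁵ T.
Between parallel currents the two contributions point in opposite directions, so they subtract. B = |B₁ − B₂| = |4.75×10⁻⁵ − 8.47×10⁻⁵| = 3.71×10⁻⁵ T.

B ≈ 37.1 μT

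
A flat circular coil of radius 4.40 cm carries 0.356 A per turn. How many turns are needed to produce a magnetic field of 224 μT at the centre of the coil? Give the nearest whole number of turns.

For an N-turn coil, B = Nμ₀I/(2R). A single turn gives B₁ = 5.08×10⁻⁶ T with R = 0.044 m.
N = B/B₁ = 2.24×10⁻⁴ / 5.08×10⁻⁶ = 44.06.

N = 44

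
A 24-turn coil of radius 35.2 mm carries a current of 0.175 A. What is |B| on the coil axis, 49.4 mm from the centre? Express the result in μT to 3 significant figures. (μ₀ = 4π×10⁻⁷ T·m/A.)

B ≈ 14.7 μT

For an N-turn flat coil, B = Nμ₀IR²/[2(R²+z²)^(3/2)] with R = 0.0352 m, z = 0.0494 m.
B = 24 × 6.10×10⁻⁷ T = 1.47×10⁻⁵ T.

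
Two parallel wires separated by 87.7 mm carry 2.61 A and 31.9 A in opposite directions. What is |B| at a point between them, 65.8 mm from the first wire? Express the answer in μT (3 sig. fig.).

B ≈ 299 μT

Each long wire gives B = μ₀I/(2πd). Distances are d₁ = 0.0658 m and d₂ = 0.0219 m.
B₁ = 7.93×10⁻⁶ T, B₂ = 2.91×10⁻⁴ T.
Between antiparallel currents both contributions point the same way, so they add. B = B₁ + B₂ = 7.93×10⁻⁶ + 2.91×10⁻⁴ = 2.99×10⁻⁴ T.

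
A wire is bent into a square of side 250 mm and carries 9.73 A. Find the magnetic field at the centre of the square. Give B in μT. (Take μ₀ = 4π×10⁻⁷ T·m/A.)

Each side is a finite straight segment at perpendicular distance d = a/(2 tan(π/4)) = 0.125 m from the centre, with end-angles ±π/4.
One side contributes B₁ = (μ₀I/4πd)·2 sin(π/4) = 1.10×10⁻⁵ T.
All 4 sides add in the same direction: B = 4 × 1.10×10⁻⁵ = 4.40×10⁻⁵ T.

B ≈ 44.0 μT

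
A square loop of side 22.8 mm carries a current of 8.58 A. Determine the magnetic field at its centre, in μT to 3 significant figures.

B ≈ 426 μT

Each side is a finite straight segment at perpendicular distance d = a/(2 tan(π/4)) = 0.0114 m from the centre, with end-angles ±π/4.
One side contributes B₁ = (μ₀I/4πd)·2 sin(π/4) = 1.06×10⁻⁴ T.
All 4 sides add in the same direction: B = 4 × 1.06×10⁻⁴ = 4.26×10⁻⁴ T.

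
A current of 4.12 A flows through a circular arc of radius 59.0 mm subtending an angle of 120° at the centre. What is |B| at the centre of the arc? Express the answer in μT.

The Biot–Savart field of a circular arc at its centre is B = μ₀Iφ/(4πR), with φ = 2.094 rad.
B = (4π×10⁻⁷ × 4.12 × 2.094) / (4π × 0.059) = 1.46×10⁻⁵ T.

B ≈ 14.6 μT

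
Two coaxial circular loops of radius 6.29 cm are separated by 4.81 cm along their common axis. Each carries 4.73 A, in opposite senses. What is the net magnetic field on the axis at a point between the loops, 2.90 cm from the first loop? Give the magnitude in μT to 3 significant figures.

B ≈ 6.01 μT

Each loop contributes B = μ₀IR²/[2(R²+z²)^(3/2)] on the axis, with z measured from that loop.
Loop 1 (z = 0.029 m): B₁ = 3.54×10⁻⁵ T. Loop 2 (z = 0.0191 m): B₂ = 4.14×10⁻⁵ T.
The fields oppose: B = |B₁ − B₂| = 6.01×10⁻⁶ T.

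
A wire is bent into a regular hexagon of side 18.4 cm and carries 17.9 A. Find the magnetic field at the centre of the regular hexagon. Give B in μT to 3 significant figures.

Each side is a finite straight segment at perpendicular distance d = a/(2 tan(π/6)) = 0.1593 m from the centre, with end-angles ±π/6.
One side contributes B₁ = (μ₀I/4πd)·2 sin(π/6) = 1.12×10⁻⁵ T.
All 6 sides add in the same direction: B = 6 × 1.12×10⁻⁵ = 6.74×10⁻⁵ T.

B ≈ 67.4 μT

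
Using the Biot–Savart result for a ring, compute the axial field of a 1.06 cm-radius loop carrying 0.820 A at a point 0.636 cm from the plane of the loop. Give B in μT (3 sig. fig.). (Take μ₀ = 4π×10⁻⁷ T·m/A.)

On the axis of a circular loop, B = μ₀IR² / [2(R²+z²)^(3/2)].
R² + z² = (0.0106)² + (0.00636)² = 0.0001528 m², and (R²+z²)^(3/2) = 1.89×10⁻⁶ m³.
B = (4π×10⁻⁷ × 0.820 × 0.0001124) / (2 × 1.89×10⁻⁶) = 3.06×10⁻⁵ T.

B ≈ 30.6 μT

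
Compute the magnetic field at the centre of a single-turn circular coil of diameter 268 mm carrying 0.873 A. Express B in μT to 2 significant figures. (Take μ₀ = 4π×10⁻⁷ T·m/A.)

At the centre of a circular loop the Biot–Savart law gives B = μ₀I/(2R) (so R = 0.134 m).
B = (4π×10⁻⁷ × 0.873) / (2 × 0.134) = 4.09×10⁻⁶ T.

B ≈ 4.1 μT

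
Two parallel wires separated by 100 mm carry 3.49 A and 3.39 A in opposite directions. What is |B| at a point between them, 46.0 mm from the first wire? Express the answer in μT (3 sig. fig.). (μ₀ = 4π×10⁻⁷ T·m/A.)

Each long wire gives B = μ₀I/(2πd). Distances are d₁ = 0.046 m and d₂ = 0.054 m.
B₁ = 1.52×10⁻⁵ T, B₂ = 1.26×10⁻⁵ T.
Between antiparallel currents both contributions point the same way, so they add. B = B₁ + B₂ = 1.52×10⁻⁵ + 1.26×10⁻⁵ = 2.77×10⁻⁵ T.

B ≈ 27.7 μT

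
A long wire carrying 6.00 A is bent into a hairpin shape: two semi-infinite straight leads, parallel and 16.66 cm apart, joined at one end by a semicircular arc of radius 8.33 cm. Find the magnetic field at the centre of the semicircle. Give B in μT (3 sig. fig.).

The semicircular arc contributes B_arc = μ₀I·π/(4πR) = μ₀I/(4R) = 2.26×10⁻⁵ T.
Each semi-infinite lead is at perpendicular distance R = 0.0833 m from the centre, with the perpendicular foot at its near end, so it contributes μ₀I/(4πR); both point the same way, together 1.44×10⁻⁵ T.
Arc and leads all point the same direction: B = 2.26×10⁻⁵ + 1.44×10⁻⁵ = 3.70×10⁻⁵ T.

B ≈ 37.0 μT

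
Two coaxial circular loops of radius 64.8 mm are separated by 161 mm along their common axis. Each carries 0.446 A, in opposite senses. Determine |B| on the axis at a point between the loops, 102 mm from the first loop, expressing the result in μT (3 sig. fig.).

B ≈ 1.08 μT

Each loop contributes B = μ₀IR²/[2(R²+z²)^(3/2)] on the axis, with z measured from that loop.
Loop 1 (z = 0.102 m): B₁ = 6.67×10⁻⁷ T. Loop 2 (z = 0.059 m): B₂ = 1.75×10⁻⁶ T.
The fields oppose: B = |B₁ − B₂| = 1.08×10⁻⁶ T.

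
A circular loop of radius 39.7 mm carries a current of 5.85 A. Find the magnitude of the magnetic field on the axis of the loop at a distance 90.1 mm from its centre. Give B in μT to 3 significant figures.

On the axis of a circular loop, B = μ₀IR² / [2(R²+z²)^(3/2)].
R² + z² = (0.0397)² + (0.0901)² = 0.009694 m², and (R²+z²)^(3/2) = 9.54×10⁻⁴ m³.
B = (4π×10⁻⁷ × 5.85 × 0.001576) / (2 × 9.54×10⁻⁴) = 6.07×10⁻⁶ T.

B ≈ 6.07 μT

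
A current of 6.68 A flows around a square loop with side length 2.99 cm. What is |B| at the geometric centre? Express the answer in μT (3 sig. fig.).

Each side is a finite straight segment at perpendicular distance d = a/(2 tan(π/4)) = 0.01495 m from the centre, with end-angles ±π/4.
One side contributes B₁ = (μ₀I/4πd)·2 sin(π/4) = 6.32×10⁻⁵ T.
All 4 sides add in the same direction: B = 4 × 6.32×10⁻⁵ = 2.53×10⁻⁴ T.

B ≈ 253 μT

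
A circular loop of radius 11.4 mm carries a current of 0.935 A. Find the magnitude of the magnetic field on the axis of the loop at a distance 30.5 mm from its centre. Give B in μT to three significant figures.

On the axis of a circular loop, B = μ₀IR² / [2(R²+z²)^(3/2)].
R² + z² = (0.0114)² + (0.0305)² = 0.00106 m², and (R²+z²)^(3/2) = 3.45×10⁻⁵ m³.
B = (4π×10⁻⁷ × 0.935 × 0.00013) / (2 × 3.45×10⁻⁵) = 2.21×10⁻⁶ T.

B ≈ 2.21 μT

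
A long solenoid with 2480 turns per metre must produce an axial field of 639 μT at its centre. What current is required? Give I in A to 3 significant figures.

Inside a long solenoid B = μ₀nI with n = 2480 m⁻¹, so I = B/(μ₀n).
I = 6.39×10⁻⁴ / (4π×10⁻⁷ × 2480) = 0.205 A.

I ≈ 0.205 A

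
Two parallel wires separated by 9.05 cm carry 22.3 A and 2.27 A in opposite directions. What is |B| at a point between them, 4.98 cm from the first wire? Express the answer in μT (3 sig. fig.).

B ≈ 101 μT

Each long wire gives B = μ₀I/(2πd). Distances are d₁ = 0.0498 m and d₂ = 0.0407 m.
B₁ = 8.96×10⁻⁵ T, B₂ = 1.12×10⁻⁵ T.
Between antiparallel currents both contributions point the same way, so they add. B = B₁ + B₂ = 8.96×10⁻⁵ + 1.12×10⁻⁵ = 1.01×10⁻⁴ T.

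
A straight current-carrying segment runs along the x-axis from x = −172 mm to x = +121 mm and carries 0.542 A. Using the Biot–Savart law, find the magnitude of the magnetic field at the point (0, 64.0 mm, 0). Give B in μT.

B ≈ 1.54 μT

For a finite straight segment, B = (μ₀I/4πd)(sinθ₁ + sinθ₂), where θ₁, θ₂ are the angles from the perpendicular to each end.
The perpendicular distance is d = 0.064 m; the end-offsets along the wire are a = 0.172 m and b = 0.121 m.
sinθ₁ = 0.172/√(0.172²+0.064²) = 0.9372; sinθ₂ = 0.121/√(0.121²+0.064²) = 0.8840.
B = (4π×10⁻⁷ × 0.542) / (4π × 0.064) × (0.9372 + 0.8840) = 1.54×10⁻⁶ T.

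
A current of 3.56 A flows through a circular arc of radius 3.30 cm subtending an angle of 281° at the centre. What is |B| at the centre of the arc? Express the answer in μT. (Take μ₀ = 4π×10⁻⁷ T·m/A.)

B ≈ 52.9 μT

The Biot–Savart field of a circular arc at its centre is B = μ₀Iφ/(4πR), with φ = 4.904 rad.
B = (4π×10⁻⁷ × 3.56 × 4.904) / (4π × 0.033) = 5.29×10⁻⁵ T.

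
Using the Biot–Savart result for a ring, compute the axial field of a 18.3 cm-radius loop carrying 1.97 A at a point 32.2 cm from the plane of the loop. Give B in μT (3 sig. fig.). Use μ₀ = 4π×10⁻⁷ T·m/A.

On the axis of a circular loop, B = μ₀IR² / [2(R²+z²)^(3/2)].
R² + z² = (0.183)² + (0.322)² = 0.1372 m², and (R²+z²)^(3/2) = 5.08×10⁻² m³.
B = (4π×10⁻⁷ × 1.97 × 0.03349) / (2 × 5.08×10⁻²) = 8.16×10⁻⁷ T.

B ≈ 0.816 μT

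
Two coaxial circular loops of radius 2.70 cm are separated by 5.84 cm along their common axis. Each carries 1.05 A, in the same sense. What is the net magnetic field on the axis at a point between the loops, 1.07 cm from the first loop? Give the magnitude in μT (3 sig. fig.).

Each loop contributes B = μ₀IR²/[2(R²+z²)^(3/2)] on the axis, with z measured from that loop.
Loop 1 (z = 0.0107 m): B₁ = 1.96×10⁻⁵ T. Loop 2 (z = 0.0477 m): B₂ = 2.92×10⁻⁶ T.
The fields add: B = B₁ + B₂ = 2.26×10⁻⁵ T.

B ≈ 22.6 μT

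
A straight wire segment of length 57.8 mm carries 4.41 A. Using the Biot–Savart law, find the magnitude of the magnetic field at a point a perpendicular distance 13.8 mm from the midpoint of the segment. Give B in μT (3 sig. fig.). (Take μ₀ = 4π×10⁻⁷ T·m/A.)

For a finite straight segment, B = (μ₀I/4πd)(sinθ₁ + sinθ₂), where θ₁, θ₂ are the angles from the perpendicular to each end.
The perpendicular from the point meets the wire at its midpoint, so each end is L/2 = 0.0289 m away along the wire.
sinθ₁ = 0.0289/√(0.0289²+0.0138²) = 0.9024; sinθ₂ = 0.0289/√(0.0289²+0.0138²) = 0.9024.
B = (4π×10⁻⁷ × 4.41) / (4π × 0.0138) × (0.9024 + 0.9024) = 5.77×10⁻⁵ T.

B ≈ 57.7 μT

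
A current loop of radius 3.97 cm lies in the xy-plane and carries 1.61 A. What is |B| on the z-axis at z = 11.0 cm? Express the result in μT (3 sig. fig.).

B ≈ 0.997 μT

On the axis of a circular loop, B = μ₀IR² / [2(R²+z²)^(3/2)].
R² + z² = (0.0397)² + (0.11)² = 0.01368 m², and (R²+z²)^(3/2) = 1.60×10⁻³ m³.
B = (4π×10⁻⁷ × 1.61 × 0.001576) / (2 × 1.60×10⁻³) = 9.97×10⁻⁷ T.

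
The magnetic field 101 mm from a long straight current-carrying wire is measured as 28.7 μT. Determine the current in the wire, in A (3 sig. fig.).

For a long straight wire B = μ₀I/(2πd), so I = 2πdB/μ₀.
I = 2π × 0.101 × 2.87×10⁻⁵ / (4π×10⁻⁷) = 14.5 A.

I ≈ 14.5 A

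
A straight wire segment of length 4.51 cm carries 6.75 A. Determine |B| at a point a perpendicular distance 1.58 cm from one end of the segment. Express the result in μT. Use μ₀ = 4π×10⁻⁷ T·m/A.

For a finite straight segment, B = (μ₀I/4πd)(sinθ₁ + sinθ₂), where θ₁, θ₂ are the angles from the perpendicular to each end.
The perpendicular foot is at one end, so the two end-offsets along the wire are 0 and L = 0.0451 m.
sinθ₁ = 0/√(0²+0.0158²) = 0.0000; sinθ₂ = 0.0451/√(0.0451²+0.0158²) = 0.9438.
B = (4π×10⁻⁷ × 6.75) / (4π × 0.0158) × (0.0000 + 0.9438) = 4.03×10⁻⁵ T.

B ≈ 40.3 μT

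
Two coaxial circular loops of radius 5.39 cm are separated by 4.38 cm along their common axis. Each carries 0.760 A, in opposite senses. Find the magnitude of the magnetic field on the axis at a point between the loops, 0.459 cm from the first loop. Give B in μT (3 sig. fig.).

B ≈ 4.08 μT

Each loop contributes B = μ₀IR²/[2(R²+z²)^(3/2)] on the axis, with z measured from that loop.
Loop 1 (z = 0.00459 m): B₁ = 8.76×10⁻⁶ T. Loop 2 (z = 0.03921 m): B₂ = 4.69×10⁻⁶ T.
The fields oppose: B = |B₁ − B₂| = 4.08×10⁻⁶ T.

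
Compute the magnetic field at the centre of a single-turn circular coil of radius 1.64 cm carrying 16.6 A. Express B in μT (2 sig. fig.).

B ≈ 640 μT

At the centre of a circular loop the Biot–Savart law gives B = μ₀I/(2R).
B = (4π×10⁻⁷ × 16.6) / (2 × 0.0164) = 6.36×10⁻⁴ T.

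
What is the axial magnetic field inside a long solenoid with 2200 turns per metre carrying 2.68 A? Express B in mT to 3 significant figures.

Inside a long solenoid, B = μ₀nI with n = 2200 turns/m.
B = 4π×10⁻⁷ × 2200 × 2.68 = 7.41×10⁻³ T.

B ≈ 7.41 mT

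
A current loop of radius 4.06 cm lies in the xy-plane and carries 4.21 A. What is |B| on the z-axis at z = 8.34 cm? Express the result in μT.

B ≈ 5.46 μT

On the axis of a circular loop, B = μ₀IR² / [2(R²+z²)^(3/2)].
R² + z² = (0.0406)² + (0.0834)² = 0.008604 m², and (R²+z²)^(3/2) = 7.98×10⁻⁴ m³.
B = (4π×10⁻⁷ × 4.21 × 0.001648) / (2 × 7.98×10⁻⁴) = 5.46×10⁻⁶ T.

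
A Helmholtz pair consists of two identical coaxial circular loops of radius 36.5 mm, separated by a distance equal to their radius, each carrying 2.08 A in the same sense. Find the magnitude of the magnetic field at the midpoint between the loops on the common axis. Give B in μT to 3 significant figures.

Each loop contributes B = μ₀IR²/[2(R²+z²)^(3/2)] on the axis, with z measured from that loop.
Loop 1 (z = 0.01825 m): B₁ = 2.56×10⁻⁵ T. Loop 2 (z = 0.01825 m): B₂ = 2.56×10⁻⁵ T.
The fields add: B = B₁ + B₂ = 5.12×10⁻⁵ T.

B ≈ 51.2 μT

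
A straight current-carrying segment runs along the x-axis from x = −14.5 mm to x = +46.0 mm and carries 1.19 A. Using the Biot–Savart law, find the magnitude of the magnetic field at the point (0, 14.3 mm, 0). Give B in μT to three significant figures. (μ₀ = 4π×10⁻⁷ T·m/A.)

For a finite straight segment, B = (μ₀I/4πd)(sinθ₁ + sinθ₂), where θ₁, θ₂ are the angles from the perpendicular to each end.
The perpendicular distance is d = 0.0143 m; the end-offsets along the wire are a = 0.0145 m and b = 0.046 m.
sinθ₁ = 0.0145/√(0.0145²+0.0143²) = 0.7120; sinθ₂ = 0.046/√(0.046²+0.0143²) = 0.9549.
B = (4π×10⁻⁷ × 1.19) / (4π × 0.0143) × (0.7120 + 0.9549) = 1.39×10⁻⁵ T.

B ≈ 13.9 μT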